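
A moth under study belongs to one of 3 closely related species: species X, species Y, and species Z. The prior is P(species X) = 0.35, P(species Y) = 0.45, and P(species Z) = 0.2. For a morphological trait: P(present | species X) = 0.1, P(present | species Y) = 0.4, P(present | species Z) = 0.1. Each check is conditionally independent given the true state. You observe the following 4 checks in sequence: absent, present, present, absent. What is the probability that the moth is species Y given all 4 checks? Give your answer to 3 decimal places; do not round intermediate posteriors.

0.853

After 'absent': normaliser = 0.9·0.3500 + 0.6·0.4500 + 0.9·0.2000; P(species X) ≈ 0.4118, P(species Y) ≈ 0.3529, P(species Z) ≈ 0.2353
After 'present': normaliser = 0.1·0.4118 + 0.4·0.3529 + 0.1·0.2353; P(species X) ≈ 0.2000, P(species Y) ≈ 0.6857, P(species Z) ≈ 0.1143
After 'present': normaliser = 0.1·0.2000 + 0.4·0.6857 + 0.1·0.1143; P(species X) ≈ 0.0654, P(species Y) ≈ 0.8972, P(species Z) ≈ 0.0374
After 'absent': normaliser = 0.9·0.0654 + 0.6·0.8972 + 0.9·0.0374; P(species X) ≈ 0.0933, P(species Y) ≈ 0.8533, P(species Z) ≈ 0.0533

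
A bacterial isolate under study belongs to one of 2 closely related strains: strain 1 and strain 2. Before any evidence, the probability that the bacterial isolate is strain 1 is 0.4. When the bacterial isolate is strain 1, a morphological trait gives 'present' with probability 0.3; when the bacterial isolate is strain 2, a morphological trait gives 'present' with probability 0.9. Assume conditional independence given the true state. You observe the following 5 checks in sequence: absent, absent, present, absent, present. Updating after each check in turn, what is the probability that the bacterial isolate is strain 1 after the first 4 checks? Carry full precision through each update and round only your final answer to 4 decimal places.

0.9871

After 'absent': P(strain 1) = 0.7·0.4000 / (0.7·0.4000 + 0.1·0.6000) ≈ 0.8235
After 'absent': P(strain 1) = 0.7·0.8235 / (0.7·0.8235 + 0.1·0.1765) ≈ 0.9703
After 'present': P(strain 1) = 0.3·0.9703 / (0.3·0.9703 + 0.9·0.0297) ≈ 0.9159
After 'absent': P(strain 1) = 0.7·0.9159 / (0.7·0.9159 + 0.1·0.0841) ≈ 0.9871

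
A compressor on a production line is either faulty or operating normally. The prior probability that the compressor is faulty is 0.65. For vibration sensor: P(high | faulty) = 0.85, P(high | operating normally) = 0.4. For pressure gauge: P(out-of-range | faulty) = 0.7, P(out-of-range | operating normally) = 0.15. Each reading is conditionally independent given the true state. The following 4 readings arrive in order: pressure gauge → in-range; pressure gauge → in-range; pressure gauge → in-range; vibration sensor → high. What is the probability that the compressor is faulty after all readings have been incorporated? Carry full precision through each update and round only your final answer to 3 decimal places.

0.148

Apply Bayes' rule sequentially, carrying P(faulty) forward.
After pressure gauge='in-range': P(faulty) = 0.3·0.6500 / (0.3·0.6500 + 0.85·0.3500) ≈ 0.3959
After pressure gauge='in-range': P(faulty) = 0.3·0.3959 / (0.3·0.3959 + 0.85·0.6041) ≈ 0.1879
After pressure gauge='in-range': P(faulty) = 0.3·0.1879 / (0.3·0.1879 + 0.85·0.8121) ≈ 0.0755
After vibration sensor='high': P(faulty) = 0.85·0.0755 / (0.85·0.0755 + 0.4·0.9245) ≈ 0.1479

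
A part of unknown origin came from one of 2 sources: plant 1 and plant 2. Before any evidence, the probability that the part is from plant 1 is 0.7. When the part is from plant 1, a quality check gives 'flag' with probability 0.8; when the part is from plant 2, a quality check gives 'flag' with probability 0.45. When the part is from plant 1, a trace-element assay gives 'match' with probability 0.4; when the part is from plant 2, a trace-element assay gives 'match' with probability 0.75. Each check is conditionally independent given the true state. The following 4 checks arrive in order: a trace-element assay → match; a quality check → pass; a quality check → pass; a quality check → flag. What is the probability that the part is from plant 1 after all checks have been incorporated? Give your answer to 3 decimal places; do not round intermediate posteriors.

After a trace-element assay='match': P(plant 1) = 0.4·0.7000 / (0.4·0.7000 + 0.75·0.3000) ≈ 0.5545
After a quality check='pass': P(plant 1) = 0.2·0.5545 / (0.2·0.5545 + 0.55·0.4455) ≈ 0.3115
After a quality check='pass': P(plant 1) = 0.2·0.3115 / (0.2·0.3115 + 0.55·0.6885) ≈ 0.1413
After a quality check='flag': P(plant 1) = 0.8·0.1413 / (0.8·0.1413 + 0.45·0.8587) ≈ 0.2263

0.226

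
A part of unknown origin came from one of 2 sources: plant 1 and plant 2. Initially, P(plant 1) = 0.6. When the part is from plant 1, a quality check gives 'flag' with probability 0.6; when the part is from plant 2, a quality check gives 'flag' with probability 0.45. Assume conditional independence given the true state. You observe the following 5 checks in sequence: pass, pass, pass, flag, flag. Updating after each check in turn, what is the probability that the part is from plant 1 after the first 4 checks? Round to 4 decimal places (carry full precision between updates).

0.4348

After 'pass': P(plant 1) = 0.4·0.6000 / (0.4·0.6000 + 0.55·0.4000) ≈ 0.5217
After 'pass': P(plant 1) = 0.4·0.5217 / (0.4·0.5217 + 0.55·0.4783) ≈ 0.4424
After 'pass': P(plant 1) = 0.4·0.4424 / (0.4·0.4424 + 0.55·0.5576) ≈ 0.3659
After 'flag': P(plant 1) = 0.6·0.3659 / (0.6·0.3659 + 0.45·0.6341) ≈ 0.4348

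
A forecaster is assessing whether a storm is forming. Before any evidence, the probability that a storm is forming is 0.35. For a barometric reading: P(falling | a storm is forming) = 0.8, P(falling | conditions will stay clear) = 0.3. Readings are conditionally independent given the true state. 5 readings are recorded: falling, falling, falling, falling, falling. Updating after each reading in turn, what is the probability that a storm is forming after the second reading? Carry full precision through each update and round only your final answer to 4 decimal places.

After 'falling': P(storm) = 0.8·0.3500 / (0.8·0.3500 + 0.3·0.6500) ≈ 0.5895
After 'falling': P(storm) = 0.8·0.5895 / (0.8·0.5895 + 0.3·0.4105) ≈ 0.7929

0.7929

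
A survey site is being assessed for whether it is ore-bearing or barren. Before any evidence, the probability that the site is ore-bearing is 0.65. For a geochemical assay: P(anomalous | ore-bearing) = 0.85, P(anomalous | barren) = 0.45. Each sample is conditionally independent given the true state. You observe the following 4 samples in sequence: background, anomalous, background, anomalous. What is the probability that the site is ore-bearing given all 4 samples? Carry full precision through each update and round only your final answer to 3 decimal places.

0.330

After 'background': P(ore) = 0.15·0.6500 / (0.15·0.6500 + 0.55·0.3500) ≈ 0.3362
After 'anomalous': P(ore) = 0.85·0.3362 / (0.85·0.3362 + 0.45·0.6638) ≈ 0.4889
After 'background': P(ore) = 0.15·0.4889 / (0.15·0.4889 + 0.55·0.5111) ≈ 0.2069
After 'anomalous': P(ore) = 0.85·0.2069 / (0.85·0.2069 + 0.45·0.7931) ≈ 0.3301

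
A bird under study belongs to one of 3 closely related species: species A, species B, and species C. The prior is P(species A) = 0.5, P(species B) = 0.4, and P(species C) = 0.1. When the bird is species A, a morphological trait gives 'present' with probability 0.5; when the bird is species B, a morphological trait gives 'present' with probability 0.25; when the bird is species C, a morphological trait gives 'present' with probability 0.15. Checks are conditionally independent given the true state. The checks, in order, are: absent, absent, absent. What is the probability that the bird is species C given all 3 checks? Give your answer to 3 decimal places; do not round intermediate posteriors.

After 'absent': normaliser = 0.5·0.5000 + 0.75·0.4000 + 0.85·0.1000; P(species A) ≈ 0.3937, P(species B) ≈ 0.4724, P(species C) ≈ 0.1339
After 'absent': normaliser = 0.5·0.3937 + 0.75·0.4724 + 0.85·0.1339; P(species A) ≈ 0.2960, P(species B) ≈ 0.5329, P(species C) ≈ 0.1711
After 'absent': normaliser = 0.5·0.2960 + 0.75·0.5329 + 0.85·0.1711; P(species A) ≈ 0.2136, P(species B) ≈ 0.5766, P(species C) ≈ 0.2098

0.210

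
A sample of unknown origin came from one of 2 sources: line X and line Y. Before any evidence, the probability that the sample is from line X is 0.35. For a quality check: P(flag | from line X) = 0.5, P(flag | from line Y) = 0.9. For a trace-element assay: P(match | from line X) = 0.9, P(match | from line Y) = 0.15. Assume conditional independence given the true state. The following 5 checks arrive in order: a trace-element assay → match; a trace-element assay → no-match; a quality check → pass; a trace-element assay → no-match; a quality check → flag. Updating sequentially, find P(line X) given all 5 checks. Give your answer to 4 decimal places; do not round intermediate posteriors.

0.1105

After a trace-element assay='match': P(line X) = 0.9·0.3500 / (0.9·0.3500 + 0.15·0.6500) ≈ 0.7636
After a trace-element assay='no-match': P(line X) = 0.1·0.7636 / (0.1·0.7636 + 0.85·0.2364) ≈ 0.2754
After a quality check='pass': P(line X) = 0.5·0.2754 / (0.5·0.2754 + 0.1·0.7246) ≈ 0.6552
After a trace-element assay='no-match': P(line X) = 0.1·0.6552 / (0.1·0.6552 + 0.85·0.3448) ≈ 0.1827
After a quality check='flag': P(line X) = 0.5·0.1827 / (0.5·0.1827 + 0.9·0.8173) ≈ 0.1105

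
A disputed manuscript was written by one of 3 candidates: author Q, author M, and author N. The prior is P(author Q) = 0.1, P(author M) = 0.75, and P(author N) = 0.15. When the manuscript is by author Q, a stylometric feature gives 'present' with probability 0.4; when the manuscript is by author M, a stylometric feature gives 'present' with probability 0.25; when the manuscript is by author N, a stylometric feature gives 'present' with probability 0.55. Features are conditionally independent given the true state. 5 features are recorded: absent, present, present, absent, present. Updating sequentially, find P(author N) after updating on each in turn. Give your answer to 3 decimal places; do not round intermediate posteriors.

After 'absent': normaliser = 0.6·0.1000 + 0.75·0.7500 + 0.45·0.1500; P(author Q) ≈ 0.0870, P(author M) ≈ 0.8152, P(author N) ≈ 0.0978
After 'present': normaliser = 0.4·0.0870 + 0.25·0.8152 + 0.55·0.0978; P(author Q) ≈ 0.1190, P(author M) ≈ 0.6970, P(author N) ≈ 0.1840
After 'present': normaliser = 0.4·0.1190 + 0.25·0.6970 + 0.55·0.1840; P(author Q) ≈ 0.1473, P(author M) ≈ 0.5394, P(author N) ≈ 0.3133
After 'absent': normaliser = 0.6·0.1473 + 0.75·0.5394 + 0.45·0.3133; P(author Q) ≈ 0.1394, P(author M) ≈ 0.6382, P(author N) ≈ 0.2224
After 'present': normaliser = 0.4·0.1394 + 0.25·0.6382 + 0.55·0.2224; P(author Q) ≈ 0.1652, P(author M) ≈ 0.4725, P(author N) ≈ 0.3623

0.362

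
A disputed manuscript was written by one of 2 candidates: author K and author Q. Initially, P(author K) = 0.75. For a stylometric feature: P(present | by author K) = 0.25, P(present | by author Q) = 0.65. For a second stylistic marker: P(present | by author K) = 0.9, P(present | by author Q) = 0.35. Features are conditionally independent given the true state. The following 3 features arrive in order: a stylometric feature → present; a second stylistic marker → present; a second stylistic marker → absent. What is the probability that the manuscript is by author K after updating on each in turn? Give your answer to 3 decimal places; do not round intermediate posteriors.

After a stylometric feature='present': P(author K) = 0.25·0.7500 / (0.25·0.7500 + 0.65·0.2500) ≈ 0.5357
After a second stylistic marker='present': P(author K) = 0.9·0.5357 / (0.9·0.5357 + 0.35·0.4643) ≈ 0.7479
After a second stylistic marker='absent': P(author K) = 0.1·0.7479 / (0.1·0.7479 + 0.65·0.2521) ≈ 0.3134

0.313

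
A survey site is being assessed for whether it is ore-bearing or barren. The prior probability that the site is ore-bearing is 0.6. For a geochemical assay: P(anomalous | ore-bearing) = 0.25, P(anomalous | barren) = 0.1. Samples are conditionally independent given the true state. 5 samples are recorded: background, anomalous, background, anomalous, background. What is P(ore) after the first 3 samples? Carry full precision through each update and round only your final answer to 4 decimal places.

After 'background': P(ore) = 0.75·0.6000 / (0.75·0.6000 + 0.9·0.4000) ≈ 0.5556
After 'anomalous': P(ore) = 0.25·0.5556 / (0.25·0.5556 + 0.1·0.4444) ≈ 0.7576
After 'background': P(ore) = 0.75·0.7576 / (0.75·0.7576 + 0.9·0.2424) ≈ 0.7225

0.7225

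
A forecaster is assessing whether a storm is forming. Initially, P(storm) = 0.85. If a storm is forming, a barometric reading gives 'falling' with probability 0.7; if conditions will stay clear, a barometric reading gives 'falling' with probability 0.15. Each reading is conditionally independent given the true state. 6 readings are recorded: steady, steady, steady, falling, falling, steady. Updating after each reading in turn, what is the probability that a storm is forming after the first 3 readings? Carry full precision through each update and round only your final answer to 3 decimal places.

Each posterior becomes the prior for the next update.
After 'steady': P(storm) = 0.3·0.8500 / (0.3·0.8500 + 0.85·0.1500) ≈ 0.6667
After 'steady': P(storm) = 0.3·0.6667 / (0.3·0.6667 + 0.85·0.3333) ≈ 0.4138
After 'steady': P(storm) = 0.3·0.4138 / (0.3·0.4138 + 0.85·0.5862) ≈ 0.1994

0.199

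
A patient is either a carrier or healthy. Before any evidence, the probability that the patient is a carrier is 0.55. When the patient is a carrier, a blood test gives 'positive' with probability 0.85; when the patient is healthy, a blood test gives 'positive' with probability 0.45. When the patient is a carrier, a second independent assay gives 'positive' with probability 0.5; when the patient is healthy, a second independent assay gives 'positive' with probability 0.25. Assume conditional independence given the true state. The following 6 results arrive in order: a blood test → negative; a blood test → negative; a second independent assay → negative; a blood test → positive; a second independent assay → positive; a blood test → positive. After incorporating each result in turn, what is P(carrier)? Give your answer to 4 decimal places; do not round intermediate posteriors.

0.3019

After a blood test='negative': P(carrier) = 0.15·0.5500 / (0.15·0.5500 + 0.55·0.4500) ≈ 0.2500
After a blood test='negative': P(carrier) = 0.15·0.2500 / (0.15·0.2500 + 0.55·0.7500) ≈ 0.0833
After a second independent assay='negative': P(carrier) = 0.5·0.0833 / (0.5·0.0833 + 0.75·0.9167) ≈ 0.0571
After a blood test='positive': P(carrier) = 0.85·0.0571 / (0.85·0.0571 + 0.45·0.9429) ≈ 0.1027
After a second independent assay='positive': P(carrier) = 0.5·0.1027 / (0.5·0.1027 + 0.25·0.8973) ≈ 0.1863
After a blood test='positive': P(carrier) = 0.85·0.1863 / (0.85·0.1863 + 0.45·0.8137) ≈ 0.3019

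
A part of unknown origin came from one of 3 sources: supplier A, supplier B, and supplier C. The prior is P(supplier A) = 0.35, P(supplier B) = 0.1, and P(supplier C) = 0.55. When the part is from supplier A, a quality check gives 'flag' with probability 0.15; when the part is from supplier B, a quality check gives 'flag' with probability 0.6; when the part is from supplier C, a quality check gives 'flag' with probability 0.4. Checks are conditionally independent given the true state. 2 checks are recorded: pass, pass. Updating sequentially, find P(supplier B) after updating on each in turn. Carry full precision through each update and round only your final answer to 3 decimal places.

After 'pass': normaliser = 0.85·0.3500 + 0.4·0.1000 + 0.6·0.5500; P(supplier A) ≈ 0.4457, P(supplier B) ≈ 0.0599, P(supplier C) ≈ 0.4944
After 'pass': normaliser = 0.85·0.4457 + 0.4·0.0599 + 0.6·0.4944; P(supplier A) ≈ 0.5416, P(supplier B) ≈ 0.0343, P(supplier C) ≈ 0.4241

0.034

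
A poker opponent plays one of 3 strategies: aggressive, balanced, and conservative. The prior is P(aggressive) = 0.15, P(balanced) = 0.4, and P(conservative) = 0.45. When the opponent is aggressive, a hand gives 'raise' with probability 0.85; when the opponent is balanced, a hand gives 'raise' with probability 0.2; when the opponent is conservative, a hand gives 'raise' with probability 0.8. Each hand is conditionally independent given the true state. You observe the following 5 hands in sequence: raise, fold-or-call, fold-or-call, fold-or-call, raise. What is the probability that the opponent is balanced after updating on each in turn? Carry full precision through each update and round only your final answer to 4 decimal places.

After 'raise': normaliser = 0.85·0.1500 + 0.2·0.4000 + 0.8·0.4500; P(aggressive) ≈ 0.2247, P(balanced) ≈ 0.1410, P(conservative) ≈ 0.6344
After 'fold-or-call': normaliser = 0.15·0.2247 + 0.8·0.1410 + 0.2·0.6344; P(aggressive) ≈ 0.1233, P(balanced) ≈ 0.4126, P(conservative) ≈ 0.4641
After 'fold-or-call': normaliser = 0.15·0.1233 + 0.8·0.4126 + 0.2·0.4641; P(aggressive) ≈ 0.0419, P(balanced) ≈ 0.7478, P(conservative) ≈ 0.2103
After 'fold-or-call': normaliser = 0.15·0.0419 + 0.8·0.7478 + 0.2·0.2103; P(aggressive) ≈ 0.0097, P(balanced) ≈ 0.9252, P(conservative) ≈ 0.0651
After 'raise': normaliser = 0.85·0.0097 + 0.2·0.9252 + 0.8·0.0651; P(aggressive) ≈ 0.0337, P(balanced) ≈ 0.7542, P(conservative) ≈ 0.2121

0.7542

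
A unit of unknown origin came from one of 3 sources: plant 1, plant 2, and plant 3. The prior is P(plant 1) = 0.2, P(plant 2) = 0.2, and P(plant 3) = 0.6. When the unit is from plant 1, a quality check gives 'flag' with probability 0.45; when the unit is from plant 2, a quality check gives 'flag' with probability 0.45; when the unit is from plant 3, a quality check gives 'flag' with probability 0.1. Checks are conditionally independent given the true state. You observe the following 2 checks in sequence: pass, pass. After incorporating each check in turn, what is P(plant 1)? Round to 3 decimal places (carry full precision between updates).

0.100

After 'pass': normaliser = 0.55·0.2000 + 0.55·0.2000 + 0.9·0.6000; P(plant 1) ≈ 0.1447, P(plant 2) ≈ 0.1447, P(plant 3) ≈ 0.7105
After 'pass': normaliser = 0.55·0.1447 + 0.55·0.1447 + 0.9·0.7105; P(plant 1) ≈ 0.0997, P(plant 2) ≈ 0.0997, P(plant 3) ≈ 0.8007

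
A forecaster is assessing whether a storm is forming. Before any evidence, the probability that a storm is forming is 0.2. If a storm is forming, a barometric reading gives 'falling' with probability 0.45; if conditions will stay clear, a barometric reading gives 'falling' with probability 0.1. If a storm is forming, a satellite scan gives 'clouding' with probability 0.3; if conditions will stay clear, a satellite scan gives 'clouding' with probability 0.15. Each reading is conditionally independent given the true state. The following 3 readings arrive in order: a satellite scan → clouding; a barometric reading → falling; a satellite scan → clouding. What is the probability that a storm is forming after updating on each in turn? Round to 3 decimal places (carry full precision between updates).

After a satellite scan='clouding': P(storm) = 0.3·0.2000 / (0.3·0.2000 + 0.15·0.8000) ≈ 0.3333
After a barometric reading='falling': P(storm) = 0.45·0.3333 / (0.45·0.3333 + 0.1·0.6667) ≈ 0.6923
After a satellite scan='clouding': P(storm) = 0.3·0.6923 / (0.3·0.6923 + 0.15·0.3077) ≈ 0.8182

0.818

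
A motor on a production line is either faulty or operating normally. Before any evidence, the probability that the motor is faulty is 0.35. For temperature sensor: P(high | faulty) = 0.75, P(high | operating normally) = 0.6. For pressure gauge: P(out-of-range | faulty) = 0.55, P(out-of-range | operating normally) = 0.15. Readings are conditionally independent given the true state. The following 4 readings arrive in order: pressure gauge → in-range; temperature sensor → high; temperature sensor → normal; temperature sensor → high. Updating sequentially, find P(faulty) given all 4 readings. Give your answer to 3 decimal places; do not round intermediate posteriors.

0.218

After pressure gauge='in-range': P(faulty) = 0.45·0.3500 / (0.45·0.3500 + 0.85·0.6500) ≈ 0.2218
After temperature sensor='high': P(faulty) = 0.75·0.2218 / (0.75·0.2218 + 0.6·0.7782) ≈ 0.2627
After temperature sensor='normal': P(faulty) = 0.25·0.2627 / (0.25·0.2627 + 0.4·0.7373) ≈ 0.1821
After temperature sensor='high': P(faulty) = 0.75·0.1821 / (0.75·0.1821 + 0.6·0.8179) ≈ 0.2178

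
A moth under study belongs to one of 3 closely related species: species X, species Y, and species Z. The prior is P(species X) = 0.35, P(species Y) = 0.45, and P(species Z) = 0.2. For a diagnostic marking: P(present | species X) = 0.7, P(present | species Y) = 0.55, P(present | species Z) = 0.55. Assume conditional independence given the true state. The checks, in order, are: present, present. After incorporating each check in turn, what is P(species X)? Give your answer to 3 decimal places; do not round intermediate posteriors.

0.466

After 'present': normaliser = 0.7·0.3500 + 0.55·0.4500 + 0.55·0.2000; P(species X) ≈ 0.4066, P(species Y) ≈ 0.4108, P(species Z) ≈ 0.1826
After 'present': normaliser = 0.7·0.4066 + 0.55·0.4108 + 0.55·0.1826; P(species X) ≈ 0.4659, P(species Y) ≈ 0.3698, P(species Z) ≈ 0.1643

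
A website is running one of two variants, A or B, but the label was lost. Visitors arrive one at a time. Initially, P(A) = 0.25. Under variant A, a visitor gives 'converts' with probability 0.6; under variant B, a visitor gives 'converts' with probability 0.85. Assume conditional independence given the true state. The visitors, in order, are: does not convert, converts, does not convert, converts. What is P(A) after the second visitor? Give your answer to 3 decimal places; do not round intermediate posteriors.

Apply Bayes' rule sequentially, carrying P(A) forward.
After 'does not convert': P(A) = 0.4·0.2500 / (0.4·0.2500 + 0.15·0.7500) ≈ 0.4706
After 'converts': P(A) = 0.6·0.4706 / (0.6·0.4706 + 0.85·0.5294) ≈ 0.3855

0.386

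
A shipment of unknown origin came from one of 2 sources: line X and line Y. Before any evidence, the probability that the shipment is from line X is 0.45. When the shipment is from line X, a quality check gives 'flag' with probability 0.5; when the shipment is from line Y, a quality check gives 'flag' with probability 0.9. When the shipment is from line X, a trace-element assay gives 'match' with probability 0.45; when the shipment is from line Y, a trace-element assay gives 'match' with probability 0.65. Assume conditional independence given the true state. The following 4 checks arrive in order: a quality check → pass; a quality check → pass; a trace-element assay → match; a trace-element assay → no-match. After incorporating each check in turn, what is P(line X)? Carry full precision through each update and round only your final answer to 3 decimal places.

0.957

After a quality check='pass': P(line X) = 0.5·0.4500 / (0.5·0.4500 + 0.1·0.5500) ≈ 0.8036
After a quality check='pass': P(line X) = 0.5·0.8036 / (0.5·0.8036 + 0.1·0.1964) ≈ 0.9534
After a trace-element assay='match': P(line X) = 0.45·0.9534 / (0.45·0.9534 + 0.65·0.0466) ≈ 0.9340
After a trace-element assay='no-match': P(line X) = 0.55·0.9340 / (0.55·0.9340 + 0.35·0.0660) ≈ 0.9570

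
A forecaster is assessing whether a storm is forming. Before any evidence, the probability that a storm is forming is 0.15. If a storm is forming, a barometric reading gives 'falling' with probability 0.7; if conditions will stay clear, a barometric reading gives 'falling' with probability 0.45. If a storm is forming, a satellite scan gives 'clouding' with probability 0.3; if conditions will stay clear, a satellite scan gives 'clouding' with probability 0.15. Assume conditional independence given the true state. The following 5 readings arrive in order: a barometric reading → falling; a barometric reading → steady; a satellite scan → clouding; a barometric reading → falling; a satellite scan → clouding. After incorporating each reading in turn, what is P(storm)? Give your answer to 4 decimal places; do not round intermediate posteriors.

0.4823

After a barometric reading='falling': P(storm) = 0.7·0.1500 / (0.7·0.1500 + 0.45·0.8500) ≈ 0.2154
After a barometric reading='steady': P(storm) = 0.3·0.2154 / (0.3·0.2154 + 0.55·0.7846) ≈ 0.1302
After a satellite scan='clouding': P(storm) = 0.3·0.1302 / (0.3·0.1302 + 0.15·0.8698) ≈ 0.2305
After a barometric reading='falling': P(storm) = 0.7·0.2305 / (0.7·0.2305 + 0.45·0.7695) ≈ 0.3178
After a satellite scan='clouding': P(storm) = 0.3·0.3178 / (0.3·0.3178 + 0.15·0.6822) ≈ 0.4823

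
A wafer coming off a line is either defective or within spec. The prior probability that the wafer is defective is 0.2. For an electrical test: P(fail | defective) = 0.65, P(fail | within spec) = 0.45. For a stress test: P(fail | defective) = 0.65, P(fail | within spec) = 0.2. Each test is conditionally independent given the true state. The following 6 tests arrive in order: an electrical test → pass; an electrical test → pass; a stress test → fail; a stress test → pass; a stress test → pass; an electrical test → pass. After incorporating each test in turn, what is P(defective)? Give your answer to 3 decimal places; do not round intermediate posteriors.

0.039

Apply Bayes' rule sequentially, carrying P(defective) forward.
After an electrical test='pass': P(defective) = 0.35·0.2000 / (0.35·0.2000 + 0.55·0.8000) ≈ 0.1373
After an electrical test='pass': P(defective) = 0.35·0.1373 / (0.35·0.1373 + 0.55·0.8627) ≈ 0.0919
After a stress test='fail': P(defective) = 0.65·0.0919 / (0.65·0.0919 + 0.2·0.9081) ≈ 0.2476
After a stress test='pass': P(defective) = 0.35·0.2476 / (0.35·0.2476 + 0.8·0.7524) ≈ 0.1258
After a stress test='pass': P(defective) = 0.35·0.1258 / (0.35·0.1258 + 0.8·0.8742) ≈ 0.0592
After an electrical test='pass': P(defective) = 0.35·0.0592 / (0.35·0.0592 + 0.55·0.9408) ≈ 0.0385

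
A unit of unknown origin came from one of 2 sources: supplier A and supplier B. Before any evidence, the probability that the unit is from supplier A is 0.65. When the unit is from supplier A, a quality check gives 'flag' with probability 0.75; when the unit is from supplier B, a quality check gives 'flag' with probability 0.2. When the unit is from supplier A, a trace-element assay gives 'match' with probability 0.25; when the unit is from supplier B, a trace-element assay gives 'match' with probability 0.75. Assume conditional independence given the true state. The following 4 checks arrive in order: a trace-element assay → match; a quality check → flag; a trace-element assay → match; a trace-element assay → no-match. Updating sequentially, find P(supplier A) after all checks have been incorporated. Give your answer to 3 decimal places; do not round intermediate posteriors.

0.699

After a trace-element assay='match': P(supplier A) = 0.25·0.6500 / (0.25·0.6500 + 0.75·0.3500) ≈ 0.3824
After a quality check='flag': P(supplier A) = 0.75·0.3824 / (0.75·0.3824 + 0.2·0.6176) ≈ 0.6989
After a trace-element assay='match': P(supplier A) = 0.25·0.6989 / (0.25·0.6989 + 0.75·0.3011) ≈ 0.4362
After a trace-element assay='no-match': P(supplier A) = 0.75·0.4362 / (0.75·0.4362 + 0.25·0.5638) ≈ 0.6989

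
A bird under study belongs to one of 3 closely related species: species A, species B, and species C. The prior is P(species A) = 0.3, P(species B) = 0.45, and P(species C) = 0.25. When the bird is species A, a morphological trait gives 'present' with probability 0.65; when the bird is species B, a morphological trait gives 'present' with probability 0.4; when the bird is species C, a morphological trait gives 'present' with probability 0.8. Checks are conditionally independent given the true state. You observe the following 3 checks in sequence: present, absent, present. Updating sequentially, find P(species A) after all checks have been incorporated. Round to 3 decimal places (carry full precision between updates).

After 'present': normaliser = 0.65·0.3000 + 0.4·0.4500 + 0.8·0.2500; P(species A) ≈ 0.3391, P(species B) ≈ 0.3130, P(species C) ≈ 0.3478
After 'absent': normaliser = 0.35·0.3391 + 0.6·0.3130 + 0.2·0.3478; P(species A) ≈ 0.3156, P(species B) ≈ 0.4994, P(species C) ≈ 0.1850
After 'present': normaliser = 0.65·0.3156 + 0.4·0.4994 + 0.8·0.1850; P(species A) ≈ 0.3710, P(species B) ≈ 0.3613, P(species C) ≈ 0.2676

0.371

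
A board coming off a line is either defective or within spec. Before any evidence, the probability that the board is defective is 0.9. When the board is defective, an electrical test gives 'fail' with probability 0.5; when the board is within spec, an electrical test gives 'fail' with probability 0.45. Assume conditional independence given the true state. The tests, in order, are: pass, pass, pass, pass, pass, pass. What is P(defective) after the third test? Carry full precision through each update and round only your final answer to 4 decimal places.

0.8712

After 'pass': P(defective) = 0.5·0.9000 / (0.5·0.9000 + 0.55·0.1000) ≈ 0.8911
After 'pass': P(defective) = 0.5·0.8911 / (0.5·0.8911 + 0.55·0.1089) ≈ 0.8815
After 'pass': P(defective) = 0.5·0.8815 / (0.5·0.8815 + 0.55·0.1185) ≈ 0.8712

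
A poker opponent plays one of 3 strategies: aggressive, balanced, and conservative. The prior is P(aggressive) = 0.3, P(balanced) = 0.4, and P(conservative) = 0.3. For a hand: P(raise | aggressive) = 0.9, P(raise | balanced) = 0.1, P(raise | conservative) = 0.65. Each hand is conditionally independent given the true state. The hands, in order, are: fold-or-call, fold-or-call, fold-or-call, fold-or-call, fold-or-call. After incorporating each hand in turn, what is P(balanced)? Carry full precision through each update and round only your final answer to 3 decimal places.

0.993

Apply Bayes' rule sequentially, carrying P(balanced) forward.
After 'fold-or-call': normaliser = 0.1·0.3000 + 0.9·0.4000 + 0.35·0.3000; P(aggressive) ≈ 0.0606, P(balanced) ≈ 0.7273, P(conservative) ≈ 0.2121
After 'fold-or-call': normaliser = 0.1·0.0606 + 0.9·0.7273 + 0.35·0.2121; P(aggressive) ≈ 0.0082, P(balanced) ≈ 0.8907, P(conservative) ≈ 0.1010
After 'fold-or-call': normaliser = 0.1·0.0082 + 0.9·0.8907 + 0.35·0.1010; P(aggressive) ≈ 0.0010, P(balanced) ≈ 0.9568, P(conservative) ≈ 0.0422
After 'fold-or-call': normaliser = 0.1·0.0010 + 0.9·0.9568 + 0.35·0.0422; P(aggressive) ≈ 0.0001, P(balanced) ≈ 0.9830, P(conservative) ≈ 0.0169
After 'fold-or-call': normaliser = 0.1·0.0001 + 0.9·0.9830 + 0.35·0.0169; P(aggressive) ≈ 0.0000, P(balanced) ≈ 0.9934, P(conservative) ≈ 0.0066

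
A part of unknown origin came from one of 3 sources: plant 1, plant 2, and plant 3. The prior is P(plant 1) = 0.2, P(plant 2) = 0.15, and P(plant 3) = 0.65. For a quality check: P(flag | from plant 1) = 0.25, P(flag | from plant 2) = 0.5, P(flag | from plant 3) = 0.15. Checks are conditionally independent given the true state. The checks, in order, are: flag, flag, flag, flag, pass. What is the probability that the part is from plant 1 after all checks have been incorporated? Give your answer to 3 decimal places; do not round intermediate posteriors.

After 'flag': normaliser = 0.25·0.2000 + 0.5·0.1500 + 0.15·0.6500; P(plant 1) ≈ 0.2247, P(plant 2) ≈ 0.3371, P(plant 3) ≈ 0.4382
After 'flag': normaliser = 0.25·0.2247 + 0.5·0.3371 + 0.15·0.4382; P(plant 1) ≈ 0.1934, P(plant 2) ≈ 0.5803, P(plant 3) ≈ 0.2263
After 'flag': normaliser = 0.25·0.1934 + 0.5·0.5803 + 0.15·0.2263; P(plant 1) ≈ 0.1298, P(plant 2) ≈ 0.7790, P(plant 3) ≈ 0.0911
After 'flag': normaliser = 0.25·0.1298 + 0.5·0.7790 + 0.15·0.0911; P(plant 1) ≈ 0.0745, P(plant 2) ≈ 0.8941, P(plant 3) ≈ 0.0314
After 'pass': normaliser = 0.75·0.0745 + 0.5·0.8941 + 0.85·0.0314; P(plant 1) ≈ 0.1055, P(plant 2) ≈ 0.8441, P(plant 3) ≈ 0.0504

0.106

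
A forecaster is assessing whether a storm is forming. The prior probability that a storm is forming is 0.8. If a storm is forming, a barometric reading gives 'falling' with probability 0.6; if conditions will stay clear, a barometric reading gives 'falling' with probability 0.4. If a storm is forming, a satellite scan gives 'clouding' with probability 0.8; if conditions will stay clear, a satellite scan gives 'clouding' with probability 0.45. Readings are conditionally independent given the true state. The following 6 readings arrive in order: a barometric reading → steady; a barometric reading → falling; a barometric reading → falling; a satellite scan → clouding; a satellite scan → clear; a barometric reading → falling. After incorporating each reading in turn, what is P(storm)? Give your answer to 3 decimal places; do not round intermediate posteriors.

After a barometric reading='steady': P(storm) = 0.4·0.8000 / (0.4·0.8000 + 0.6·0.2000) ≈ 0.7273
After a barometric reading='falling': P(storm) = 0.6·0.7273 / (0.6·0.7273 + 0.4·0.2727) ≈ 0.8000
After a barometric reading='falling': P(storm) = 0.6·0.8000 / (0.6·0.8000 + 0.4·0.2000) ≈ 0.8571
After a satellite scan='clouding': P(storm) = 0.8·0.8571 / (0.8·0.8571 + 0.45·0.1429) ≈ 0.9143
After a satellite scan='clear': P(storm) = 0.2·0.9143 / (0.2·0.9143 + 0.55·0.0857) ≈ 0.7950
After a barometric reading='falling': P(storm) = 0.6·0.7950 / (0.6·0.7950 + 0.4·0.2050) ≈ 0.8533

0.853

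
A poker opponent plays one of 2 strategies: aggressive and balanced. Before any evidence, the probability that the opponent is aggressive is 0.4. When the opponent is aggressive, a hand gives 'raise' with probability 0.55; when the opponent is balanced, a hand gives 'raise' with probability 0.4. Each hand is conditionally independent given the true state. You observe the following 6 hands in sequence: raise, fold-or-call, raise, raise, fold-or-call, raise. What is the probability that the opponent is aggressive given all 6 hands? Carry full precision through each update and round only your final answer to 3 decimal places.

0.573

After 'raise': P(aggressive) = 0.55·0.4000 / (0.55·0.4000 + 0.4·0.6000) ≈ 0.4783
After 'fold-or-call': P(aggressive) = 0.45·0.4783 / (0.45·0.4783 + 0.6·0.5217) ≈ 0.4074
After 'raise': P(aggressive) = 0.55·0.4074 / (0.55·0.4074 + 0.4·0.5926) ≈ 0.4859
After 'raise': P(aggressive) = 0.55·0.4859 / (0.55·0.4859 + 0.4·0.5141) ≈ 0.5652
After 'fold-or-call': P(aggressive) = 0.45·0.5652 / (0.45·0.5652 + 0.6·0.4348) ≈ 0.4936
After 'raise': P(aggressive) = 0.55·0.4936 / (0.55·0.4936 + 0.4·0.5064) ≈ 0.5727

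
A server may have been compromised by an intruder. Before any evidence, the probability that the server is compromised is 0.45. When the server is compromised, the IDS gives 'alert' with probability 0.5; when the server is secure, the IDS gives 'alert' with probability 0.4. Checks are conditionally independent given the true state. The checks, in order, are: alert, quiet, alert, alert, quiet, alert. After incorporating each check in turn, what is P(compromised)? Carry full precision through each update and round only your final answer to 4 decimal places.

Each posterior becomes the prior for the next update.
After 'alert': P(compromised) = 0.5·0.4500 / (0.5·0.4500 + 0.4·0.5500) ≈ 0.5056
After 'quiet': P(compromised) = 0.5·0.5056 / (0.5·0.5056 + 0.6·0.4944) ≈ 0.4601
After 'alert': P(compromised) = 0.5·0.4601 / (0.5·0.4601 + 0.4·0.5399) ≈ 0.5158
After 'alert': P(compromised) = 0.5·0.5158 / (0.5·0.5158 + 0.4·0.4842) ≈ 0.5711
After 'quiet': P(compromised) = 0.5·0.5711 / (0.5·0.5711 + 0.6·0.4289) ≈ 0.5260
After 'alert': P(compromised) = 0.5·0.5260 / (0.5·0.5260 + 0.4·0.4740) ≈ 0.5811

0.5811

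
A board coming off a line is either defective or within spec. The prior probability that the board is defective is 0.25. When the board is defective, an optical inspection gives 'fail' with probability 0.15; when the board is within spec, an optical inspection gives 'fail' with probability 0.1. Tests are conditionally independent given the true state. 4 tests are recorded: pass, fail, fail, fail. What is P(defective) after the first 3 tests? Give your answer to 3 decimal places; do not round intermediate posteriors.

After 'pass': P(defective) = 0.85·0.2500 / (0.85·0.2500 + 0.9·0.7500) ≈ 0.2394
After 'fail': P(defective) = 0.15·0.2394 / (0.15·0.2394 + 0.1·0.7606) ≈ 0.3208
After 'fail': P(defective) = 0.15·0.3208 / (0.15·0.3208 + 0.1·0.6792) ≈ 0.4146

0.415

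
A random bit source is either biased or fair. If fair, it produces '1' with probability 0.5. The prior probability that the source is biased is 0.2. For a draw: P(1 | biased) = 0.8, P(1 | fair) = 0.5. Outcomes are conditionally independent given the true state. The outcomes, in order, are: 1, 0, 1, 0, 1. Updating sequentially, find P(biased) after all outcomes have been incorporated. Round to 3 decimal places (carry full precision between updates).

0.141

After '1': P(biased) = 0.8·0.2000 / (0.8·0.2000 + 0.5·0.8000) ≈ 0.2857
After '0': P(biased) = 0.2·0.2857 / (0.2·0.2857 + 0.5·0.7143) ≈ 0.1379
After '1': P(biased) = 0.8·0.1379 / (0.8·0.1379 + 0.5·0.8621) ≈ 0.2038
After '0': P(biased) = 0.2·0.2038 / (0.2·0.2038 + 0.5·0.7962) ≈ 0.0929
After '1': P(biased) = 0.8·0.0929 / (0.8·0.0929 + 0.5·0.9071) ≈ 0.1408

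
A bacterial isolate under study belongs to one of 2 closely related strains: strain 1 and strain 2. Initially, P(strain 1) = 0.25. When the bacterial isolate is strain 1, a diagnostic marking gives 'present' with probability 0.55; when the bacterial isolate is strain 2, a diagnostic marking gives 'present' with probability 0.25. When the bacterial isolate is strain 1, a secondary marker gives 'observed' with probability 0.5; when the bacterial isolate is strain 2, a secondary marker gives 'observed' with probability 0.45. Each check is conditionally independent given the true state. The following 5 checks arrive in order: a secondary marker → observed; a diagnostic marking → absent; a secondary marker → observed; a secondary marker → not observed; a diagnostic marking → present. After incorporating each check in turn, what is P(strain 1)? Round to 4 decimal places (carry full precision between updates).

0.3306

After a secondary marker='observed': P(strain 1) = 0.5·0.2500 / (0.5·0.2500 + 0.45·0.7500) ≈ 0.2703
After a diagnostic marking='absent': P(strain 1) = 0.45·0.2703 / (0.45·0.2703 + 0.75·0.7297) ≈ 0.1818
After a secondary marker='observed': P(strain 1) = 0.5·0.1818 / (0.5·0.1818 + 0.45·0.8182) ≈ 0.1980
After a secondary marker='not observed': P(strain 1) = 0.5·0.1980 / (0.5·0.1980 + 0.55·0.8020) ≈ 0.1833
After a diagnostic marking='present': P(strain 1) = 0.55·0.1833 / (0.55·0.1833 + 0.25·0.8167) ≈ 0.3306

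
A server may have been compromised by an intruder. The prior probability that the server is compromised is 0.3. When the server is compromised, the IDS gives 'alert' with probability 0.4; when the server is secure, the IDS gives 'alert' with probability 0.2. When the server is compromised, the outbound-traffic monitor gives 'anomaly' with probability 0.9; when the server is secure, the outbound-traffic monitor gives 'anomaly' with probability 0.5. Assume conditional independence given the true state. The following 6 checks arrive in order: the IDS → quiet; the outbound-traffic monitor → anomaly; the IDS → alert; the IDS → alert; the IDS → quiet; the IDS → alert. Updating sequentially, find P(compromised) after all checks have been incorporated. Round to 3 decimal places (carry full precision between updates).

After the IDS='quiet': P(compromised) = 0.6·0.3000 / (0.6·0.3000 + 0.8·0.7000) ≈ 0.2432
After the outbound-traffic monitor='anomaly': P(compromised) = 0.9·0.2432 / (0.9·0.2432 + 0.5·0.7568) ≈ 0.3665
After the IDS='alert': P(compromised) = 0.4·0.3665 / (0.4·0.3665 + 0.2·0.6335) ≈ 0.5364
After the IDS='alert': P(compromised) = 0.4·0.5364 / (0.4·0.5364 + 0.2·0.4636) ≈ 0.6983
After the IDS='quiet': P(compromised) = 0.6·0.6983 / (0.6·0.6983 + 0.8·0.3017) ≈ 0.6345
After the IDS='alert': P(compromised) = 0.4·0.6345 / (0.4·0.6345 + 0.2·0.3655) ≈ 0.7764

0.776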